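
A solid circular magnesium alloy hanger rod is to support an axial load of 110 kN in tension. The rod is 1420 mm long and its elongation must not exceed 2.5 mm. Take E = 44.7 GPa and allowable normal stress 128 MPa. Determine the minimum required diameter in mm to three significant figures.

Required area A ≥ P/σ_allow = 110000/128 = 859.4 mm².
For a solid circular section, d ≥ √(4A/π) = 33.08 mm.
Elongation limit: A ≥ PL/(Eδ_allow) = 110000·1420/(44700·2.5) = 1398 mm² ⇒ d ≥ 42.19 mm.
The elongation limit governs.

42.2 mm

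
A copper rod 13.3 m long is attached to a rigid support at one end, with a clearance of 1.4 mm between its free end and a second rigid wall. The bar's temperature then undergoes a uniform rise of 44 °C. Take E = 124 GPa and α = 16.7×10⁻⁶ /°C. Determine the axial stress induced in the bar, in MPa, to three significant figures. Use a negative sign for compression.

-78.1 MPa

Free thermal expansion αLΔT = 16.7e-6 · 13300 · 44 = 9.773 mm.
The walls engage after the gap closes; constrained expansion = 9.773 − 1.4 = 8.373 mm.
The walls impose strain ε = −(8.373)/13300 = -6.2954e-04; σ = Eε = 124000 · -6.2954e-04 = -78.06 MPa.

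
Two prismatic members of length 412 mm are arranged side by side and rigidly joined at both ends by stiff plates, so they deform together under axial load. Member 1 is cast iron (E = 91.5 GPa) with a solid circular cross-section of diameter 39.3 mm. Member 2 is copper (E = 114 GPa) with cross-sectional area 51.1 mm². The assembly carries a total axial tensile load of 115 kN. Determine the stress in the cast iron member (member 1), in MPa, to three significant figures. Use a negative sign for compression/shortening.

90.1 MPa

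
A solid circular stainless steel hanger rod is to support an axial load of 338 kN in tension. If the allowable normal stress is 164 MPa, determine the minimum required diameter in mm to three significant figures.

Required area A ≥ P/σ_allow = 338000/164 = 2061 mm².
For a solid circular section, d ≥ √(4A/π) = 51.23 mm.

51.2 mm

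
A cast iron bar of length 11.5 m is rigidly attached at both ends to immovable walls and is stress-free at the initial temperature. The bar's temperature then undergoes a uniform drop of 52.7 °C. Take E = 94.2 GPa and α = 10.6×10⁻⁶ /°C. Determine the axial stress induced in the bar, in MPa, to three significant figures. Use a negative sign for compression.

Free thermal expansion αLΔT = 10.6e-6 · 11500 · -52.7 = -6.424 mm.
The walls impose strain ε = −(-6.424)/11500 = 5.5862e-04; σ = Eε = 94200 · 5.5862e-04 = 52.62 MPa.

52.6 MPa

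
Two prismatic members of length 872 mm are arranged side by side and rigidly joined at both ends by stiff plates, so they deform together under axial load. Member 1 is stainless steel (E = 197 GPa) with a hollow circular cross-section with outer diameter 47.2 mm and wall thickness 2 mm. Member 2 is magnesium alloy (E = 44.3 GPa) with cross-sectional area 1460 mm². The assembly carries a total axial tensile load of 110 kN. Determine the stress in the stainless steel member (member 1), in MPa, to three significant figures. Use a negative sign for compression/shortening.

A_1 = 284 mm².
Equal strain + equilibrium ⇒ each member carries load in proportion to AE: A₁E₁ = 55950000 N, A₂E₂ = 64680000 N, ΣAE = 120600000 N.
σ₁ = P·E₁/ΣAE = 110000·197000/120600000 = 179.6 MPa.

180 MPa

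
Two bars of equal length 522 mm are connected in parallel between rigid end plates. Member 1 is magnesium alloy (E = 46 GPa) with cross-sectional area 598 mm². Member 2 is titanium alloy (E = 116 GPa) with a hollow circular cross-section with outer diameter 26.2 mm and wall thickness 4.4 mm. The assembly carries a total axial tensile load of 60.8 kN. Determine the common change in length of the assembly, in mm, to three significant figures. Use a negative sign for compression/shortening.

A_2 = 301.3 mm².
Equal strain + equilibrium ⇒ each member carries load in proportion to AE: A₁E₁ = 27510000 N, A₂E₂ = 34960000 N, ΣAE = 62460000 N.
δ = PL/ΣAE = 60800·522/62460000 = 0.5081 mm.

0.508 mm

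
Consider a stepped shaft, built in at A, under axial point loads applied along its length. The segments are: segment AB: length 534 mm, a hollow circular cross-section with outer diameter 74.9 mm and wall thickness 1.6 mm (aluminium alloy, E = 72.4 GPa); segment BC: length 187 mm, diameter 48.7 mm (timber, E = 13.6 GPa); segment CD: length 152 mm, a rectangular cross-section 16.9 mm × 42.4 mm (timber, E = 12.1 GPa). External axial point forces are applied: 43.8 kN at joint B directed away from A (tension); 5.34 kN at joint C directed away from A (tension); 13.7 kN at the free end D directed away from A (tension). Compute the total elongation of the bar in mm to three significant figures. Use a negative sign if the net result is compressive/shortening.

1.64 mm

Internal axial forces (sectioning from the free end, tension +): N_CD = 13.7 kN, N_BC = 19.04 kN, N_AB = 62.84 kN.
A_AB = 368.4 mm².
A_BC = 1863 mm².
A_CD = 716.6 mm².
δ_AB = 62840·534/(368.4·72400) = 1.258 mm
δ_BC = 19040·187/(1863·13600) = 0.1405 mm
δ_CD = 13700·152/(716.6·12100) = 0.2402 mm
δ = Σδ_i = 1.639 mm.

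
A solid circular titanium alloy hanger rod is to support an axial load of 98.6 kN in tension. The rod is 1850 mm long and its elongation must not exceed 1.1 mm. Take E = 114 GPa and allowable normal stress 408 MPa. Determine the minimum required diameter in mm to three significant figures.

43.0 mm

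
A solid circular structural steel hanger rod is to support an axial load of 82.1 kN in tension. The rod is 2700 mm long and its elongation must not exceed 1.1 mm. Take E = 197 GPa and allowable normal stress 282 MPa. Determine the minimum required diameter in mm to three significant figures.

36.1 mm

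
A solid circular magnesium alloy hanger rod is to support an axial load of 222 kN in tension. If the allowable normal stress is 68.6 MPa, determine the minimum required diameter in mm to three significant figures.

Required area A ≥ P/σ_allow = 222000/68.6 = 3236 mm².
For a solid circular section, d ≥ √(4A/π) = 64.19 mm.

64.2 mm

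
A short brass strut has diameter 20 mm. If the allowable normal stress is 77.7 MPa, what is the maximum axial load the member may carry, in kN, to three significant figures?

A = 314.2 mm².
P_max = σ_allow · A = 77.7 · 314.2 = 24410 N = 24.41 kN.

24.4 kN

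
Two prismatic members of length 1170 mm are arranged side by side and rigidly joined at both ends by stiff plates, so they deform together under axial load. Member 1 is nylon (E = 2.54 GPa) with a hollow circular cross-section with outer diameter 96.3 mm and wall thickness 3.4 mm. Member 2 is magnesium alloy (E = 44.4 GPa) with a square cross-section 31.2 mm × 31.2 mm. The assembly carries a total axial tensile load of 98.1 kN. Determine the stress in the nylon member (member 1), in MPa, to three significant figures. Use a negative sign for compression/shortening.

A_1 = 992.3 mm².
A_2 = 973.4 mm².
Equal strain + equilibrium ⇒ each member carries load in proportion to AE: A₁E₁ = 2520000 N, A₂E₂ = 43220000 N, ΣAE = 45740000 N.
σ₁ = P·E₁/ΣAE = 98100·2540/45740000 = 5.447 MPa.

5.45 MPa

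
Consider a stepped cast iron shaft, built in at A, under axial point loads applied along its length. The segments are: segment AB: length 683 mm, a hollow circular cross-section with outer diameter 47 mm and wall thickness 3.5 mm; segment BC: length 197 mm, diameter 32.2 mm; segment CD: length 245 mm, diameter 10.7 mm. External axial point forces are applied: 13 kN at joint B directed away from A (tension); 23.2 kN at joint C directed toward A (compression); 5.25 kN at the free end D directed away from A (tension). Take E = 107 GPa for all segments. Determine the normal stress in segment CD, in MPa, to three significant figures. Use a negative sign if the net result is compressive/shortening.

58.4 MPa

Internal axial forces (sectioning from the free end, tension +): N_CD = 5.25 kN, N_BC = -17.95 kN, N_AB = -4.95 kN.
A_CD = 89.92 mm².
σ_CD = N_CD/A_CD = 5250/89.92 = 58.39 MPa.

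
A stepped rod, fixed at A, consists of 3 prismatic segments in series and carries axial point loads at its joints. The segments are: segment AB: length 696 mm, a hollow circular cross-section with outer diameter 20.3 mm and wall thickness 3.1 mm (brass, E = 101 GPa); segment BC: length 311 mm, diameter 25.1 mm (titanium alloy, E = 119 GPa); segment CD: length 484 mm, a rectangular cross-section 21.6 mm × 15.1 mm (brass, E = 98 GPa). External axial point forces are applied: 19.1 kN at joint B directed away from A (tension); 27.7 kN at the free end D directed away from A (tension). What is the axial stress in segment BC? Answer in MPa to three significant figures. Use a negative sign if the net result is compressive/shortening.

Internal axial forces (sectioning from the free end, tension +): N_CD = 27.7 kN, N_BC = 27.7 kN, N_AB = 46.8 kN.
A_BC = 494.8 mm².
σ_BC = N_BC/A_BC = 27700/494.8 = 55.98 MPa.

56.0 MPa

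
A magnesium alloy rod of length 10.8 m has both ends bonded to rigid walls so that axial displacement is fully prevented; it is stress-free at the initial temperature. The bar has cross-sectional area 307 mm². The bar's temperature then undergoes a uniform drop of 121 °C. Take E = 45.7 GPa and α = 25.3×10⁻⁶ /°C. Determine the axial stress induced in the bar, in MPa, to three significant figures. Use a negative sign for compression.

140 MPa

Free thermal expansion αLΔT = 25.3e-6 · 10800 · -121 = -33.06 mm.
The walls impose strain ε = −(-33.06)/10800 = 3.0613e-03; σ = Eε = 45700 · 3.0613e-03 = 139.9 MPa.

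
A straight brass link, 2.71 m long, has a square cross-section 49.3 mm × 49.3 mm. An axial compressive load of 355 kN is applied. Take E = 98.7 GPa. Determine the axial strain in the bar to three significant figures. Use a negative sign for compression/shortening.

A = 2430 mm².
σ = N/A = -146.1 MPa; ε = σ/E = -146.1/98700 = -1.480e-03.

-0.00148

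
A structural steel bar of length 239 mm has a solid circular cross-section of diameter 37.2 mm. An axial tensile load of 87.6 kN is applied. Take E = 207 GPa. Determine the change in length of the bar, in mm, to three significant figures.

A = 1087 mm².
δ_mech = NL/(AE) = 87600·239/(1087·207000) = 0.09306 mm.

0.0931 mm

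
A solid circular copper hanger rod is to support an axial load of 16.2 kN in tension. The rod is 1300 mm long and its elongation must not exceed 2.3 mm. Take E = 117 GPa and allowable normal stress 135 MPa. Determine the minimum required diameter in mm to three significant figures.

Required area A ≥ P/σ_allow = 16200/135 = 120 mm².
For a solid circular section, d ≥ √(4A/π) = 12.36 mm.
Elongation limit: A ≥ PL/(Eδ_allow) = 16200·1300/(117000·2.3) = 78.26 mm² ⇒ d ≥ 9.982 mm.
The stress limit governs.

12.4 mm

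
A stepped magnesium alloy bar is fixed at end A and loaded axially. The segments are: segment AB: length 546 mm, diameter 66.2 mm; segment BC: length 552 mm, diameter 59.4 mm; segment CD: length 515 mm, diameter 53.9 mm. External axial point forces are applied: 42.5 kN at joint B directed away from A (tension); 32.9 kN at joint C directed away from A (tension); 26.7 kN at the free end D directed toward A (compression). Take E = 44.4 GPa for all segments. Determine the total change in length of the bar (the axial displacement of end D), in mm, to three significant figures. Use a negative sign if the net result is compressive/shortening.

Internal axial forces (sectioning from the free end, tension +): N_CD = -26.7 kN, N_BC = 6.2 kN, N_AB = 48.7 kN.
A_AB = 3442 mm².
A_BC = 2771 mm².
A_CD = 2282 mm².
δ_AB = 48700·546/(3442·44400) = 0.174 mm
δ_BC = 6200·552/(2771·44400) = 0.02782 mm
δ_CD = -26700·515/(2282·44400) = -0.1357 mm
δ = Σδ_i = 0.06608 mm.

0.0661 mm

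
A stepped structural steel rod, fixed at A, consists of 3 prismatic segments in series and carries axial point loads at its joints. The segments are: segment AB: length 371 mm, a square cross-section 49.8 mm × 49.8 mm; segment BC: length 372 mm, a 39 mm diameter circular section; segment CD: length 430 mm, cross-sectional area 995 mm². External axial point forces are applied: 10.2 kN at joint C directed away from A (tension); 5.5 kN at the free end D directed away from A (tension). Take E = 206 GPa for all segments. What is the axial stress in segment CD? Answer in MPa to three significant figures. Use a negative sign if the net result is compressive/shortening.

5.53 MPa

Internal axial forces (sectioning from the free end, tension +): N_CD = 5.5 kN, N_BC = 15.7 kN, N_AB = 15.7 kN.
σ_CD = N_CD/A_CD = 5500/995 = 5.528 MPa.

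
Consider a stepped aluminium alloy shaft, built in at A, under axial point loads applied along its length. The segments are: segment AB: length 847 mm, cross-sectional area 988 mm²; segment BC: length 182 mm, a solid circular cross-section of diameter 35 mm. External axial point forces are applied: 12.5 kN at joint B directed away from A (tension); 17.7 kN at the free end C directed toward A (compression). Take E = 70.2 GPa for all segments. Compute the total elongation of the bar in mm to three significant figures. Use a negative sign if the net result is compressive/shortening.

Internal axial forces (sectioning from the free end, tension +): N_BC = -17.7 kN, N_AB = -5.2 kN.
A_BC = 962.1 mm².
δ_AB = -5200·847/(988·70200) = -0.0635 mm
δ_BC = -17700·182/(962.1·70200) = -0.0477 mm
δ = Σδ_i = -0.1112 mm.

-0.111 mm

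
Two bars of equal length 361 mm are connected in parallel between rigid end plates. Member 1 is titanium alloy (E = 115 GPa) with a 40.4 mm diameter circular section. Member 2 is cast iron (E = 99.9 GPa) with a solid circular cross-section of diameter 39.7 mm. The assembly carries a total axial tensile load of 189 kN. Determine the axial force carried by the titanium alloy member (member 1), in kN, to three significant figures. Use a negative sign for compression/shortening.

103 kN

A_1 = 1282 mm².
A_2 = 1238 mm².
Equal strain + equilibrium ⇒ each member carries load in proportion to AE: A₁E₁ = 147400000 N, A₂E₂ = 123700000 N, ΣAE = 271100000 N.
F₁ = P·A₁E₁/ΣAE = 189000·147400000/271100000 = 102800 N.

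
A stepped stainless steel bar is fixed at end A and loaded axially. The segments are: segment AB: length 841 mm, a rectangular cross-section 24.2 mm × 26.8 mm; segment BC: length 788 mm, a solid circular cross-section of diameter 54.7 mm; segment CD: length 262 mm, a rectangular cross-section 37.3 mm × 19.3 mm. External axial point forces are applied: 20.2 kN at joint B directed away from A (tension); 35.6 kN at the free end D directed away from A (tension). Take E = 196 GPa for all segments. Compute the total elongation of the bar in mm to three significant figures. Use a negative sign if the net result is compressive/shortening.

0.496 mm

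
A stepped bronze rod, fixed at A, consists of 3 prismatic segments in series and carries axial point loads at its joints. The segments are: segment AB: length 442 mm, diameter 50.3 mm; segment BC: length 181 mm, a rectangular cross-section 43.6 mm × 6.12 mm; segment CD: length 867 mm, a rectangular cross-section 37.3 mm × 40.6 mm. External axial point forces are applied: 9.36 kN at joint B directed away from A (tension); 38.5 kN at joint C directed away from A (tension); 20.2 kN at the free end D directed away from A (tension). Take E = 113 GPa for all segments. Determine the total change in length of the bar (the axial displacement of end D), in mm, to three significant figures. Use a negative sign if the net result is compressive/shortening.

Internal axial forces (sectioning from the free end, tension +): N_CD = 20.2 kN, N_BC = 58.7 kN, N_AB = 68.06 kN.
A_AB = 1987 mm².
A_BC = 266.8 mm².
A_CD = 1514 mm².
δ_AB = 68060·442/(1987·113000) = 0.134 mm
δ_BC = 58700·181/(266.8·113000) = 0.3524 mm
δ_CD = 20200·867/(1514·113000) = 0.1023 mm
δ = Σδ_i = 0.5887 mm.

0.589 mm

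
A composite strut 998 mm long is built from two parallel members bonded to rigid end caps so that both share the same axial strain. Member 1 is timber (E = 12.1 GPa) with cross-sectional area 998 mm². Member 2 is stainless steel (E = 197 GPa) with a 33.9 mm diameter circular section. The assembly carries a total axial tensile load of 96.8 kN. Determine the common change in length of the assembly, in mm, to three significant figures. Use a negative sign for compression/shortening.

0.509 mm

A_2 = 902.6 mm².
Equal strain + equilibrium ⇒ each member carries load in proportion to AE: A₁E₁ = 12080000 N, A₂E₂ = 177800000 N, ΣAE = 189900000 N.
δ = PL/ΣAE = 96800·998/189900000 = 0.5088 mm.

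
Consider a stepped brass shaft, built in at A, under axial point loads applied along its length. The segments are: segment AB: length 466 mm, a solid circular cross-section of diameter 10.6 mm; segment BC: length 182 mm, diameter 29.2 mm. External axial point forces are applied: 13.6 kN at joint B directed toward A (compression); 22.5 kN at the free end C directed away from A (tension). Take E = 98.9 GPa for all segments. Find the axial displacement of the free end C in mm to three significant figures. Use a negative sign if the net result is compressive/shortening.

0.537 mm

Internal axial forces (sectioning from the free end, tension +): N_BC = 22.5 kN, N_AB = 8.9 kN.
A_AB = 88.25 mm².
A_BC = 669.7 mm².
δ_AB = 8900·466/(88.25·98900) = 0.4752 mm
δ_BC = 22500·182/(669.7·98900) = 0.06183 mm
δ = Σδ_i = 0.537 mm.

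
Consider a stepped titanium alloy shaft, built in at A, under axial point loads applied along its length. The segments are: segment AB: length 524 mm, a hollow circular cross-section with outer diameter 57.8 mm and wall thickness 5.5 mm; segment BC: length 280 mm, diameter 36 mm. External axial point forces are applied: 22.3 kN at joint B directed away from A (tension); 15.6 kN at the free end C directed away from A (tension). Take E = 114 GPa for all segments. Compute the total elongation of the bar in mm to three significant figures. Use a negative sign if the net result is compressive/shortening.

Internal axial forces (sectioning from the free end, tension +): N_BC = 15.6 kN, N_AB = 37.9 kN.
A_AB = 903.7 mm².
A_BC = 1018 mm².
δ_AB = 37900·524/(903.7·114000) = 0.1928 mm
δ_BC = 15600·280/(1018·114000) = 0.03764 mm
δ = Σδ_i = 0.2304 mm.

0.230 mm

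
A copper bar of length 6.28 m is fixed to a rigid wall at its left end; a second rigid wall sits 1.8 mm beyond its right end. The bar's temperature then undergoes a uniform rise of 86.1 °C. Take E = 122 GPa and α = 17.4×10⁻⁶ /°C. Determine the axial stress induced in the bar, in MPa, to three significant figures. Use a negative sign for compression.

Free thermal expansion αLΔT = 17.4e-6 · 6280 · 86.1 = 9.408 mm.
The walls engage after the gap closes; constrained expansion = 9.408 − 1.8 = 7.608 mm.
The walls impose strain ε = −(7.608)/6280 = -1.2115e-03; σ = Eε = 122000 · -1.2115e-03 = -147.8 MPa.

-148 MPa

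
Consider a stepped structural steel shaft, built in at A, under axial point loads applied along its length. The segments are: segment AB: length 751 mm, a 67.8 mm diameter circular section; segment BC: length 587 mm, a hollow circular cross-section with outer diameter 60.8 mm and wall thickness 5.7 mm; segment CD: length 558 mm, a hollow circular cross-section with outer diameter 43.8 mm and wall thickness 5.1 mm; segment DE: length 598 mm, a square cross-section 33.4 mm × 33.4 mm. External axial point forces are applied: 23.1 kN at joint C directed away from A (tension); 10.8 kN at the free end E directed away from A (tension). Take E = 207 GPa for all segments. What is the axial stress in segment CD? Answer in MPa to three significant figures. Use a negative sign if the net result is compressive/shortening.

17.4 MPa

Internal axial forces (sectioning from the free end, tension +): N_DE = 10.8 kN, N_CD = 10.8 kN, N_BC = 33.9 kN, N_AB = 33.9 kN.
A_CD = 620.1 mm².
σ_CD = N_CD/A_CD = 10800/620.1 = 17.42 MPa.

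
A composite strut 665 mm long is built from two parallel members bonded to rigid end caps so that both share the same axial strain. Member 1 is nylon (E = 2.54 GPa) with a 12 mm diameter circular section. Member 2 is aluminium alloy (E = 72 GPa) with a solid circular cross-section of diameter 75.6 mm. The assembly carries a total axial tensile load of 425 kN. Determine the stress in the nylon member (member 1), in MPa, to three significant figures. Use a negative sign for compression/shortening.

A_1 = 113.1 mm².
A_2 = 4489 mm².
Equal strain + equilibrium ⇒ each member carries load in proportion to AE: A₁E₁ = 287300 N, A₂E₂ = 323200000 N, ΣAE = 323500000 N.
σ₁ = P·E₁/ΣAE = 425000·2540/323500000 = 3.337 MPa.

3.34 MPa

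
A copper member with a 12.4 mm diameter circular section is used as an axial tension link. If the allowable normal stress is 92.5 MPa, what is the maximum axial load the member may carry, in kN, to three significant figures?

11.2 kN

A = 120.8 mm².
P_max = σ_allow · A = 92.5 · 120.8 = 11170 N = 11.17 kN.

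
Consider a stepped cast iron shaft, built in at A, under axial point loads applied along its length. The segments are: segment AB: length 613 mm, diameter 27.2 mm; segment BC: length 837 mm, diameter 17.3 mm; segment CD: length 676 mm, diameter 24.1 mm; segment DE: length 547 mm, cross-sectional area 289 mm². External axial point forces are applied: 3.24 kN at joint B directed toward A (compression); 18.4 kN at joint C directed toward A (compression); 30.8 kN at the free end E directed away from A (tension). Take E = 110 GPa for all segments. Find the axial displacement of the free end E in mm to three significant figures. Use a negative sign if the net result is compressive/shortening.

1.43 mm

Internal axial forces (sectioning from the free end, tension +): N_DE = 30.8 kN, N_CD = 30.8 kN, N_BC = 12.4 kN, N_AB = 9.16 kN.
A_AB = 581.1 mm².
A_BC = 235.1 mm².
A_CD = 456.2 mm².
δ_AB = 9160·613/(581.1·110000) = 0.08785 mm
δ_BC = 12400·837/(235.1·110000) = 0.4014 mm
δ_CD = 30800·676/(456.2·110000) = 0.4149 mm
δ_DE = 30800·547/(289·110000) = 0.53 mm
δ = Σδ_i = 1.434 mm.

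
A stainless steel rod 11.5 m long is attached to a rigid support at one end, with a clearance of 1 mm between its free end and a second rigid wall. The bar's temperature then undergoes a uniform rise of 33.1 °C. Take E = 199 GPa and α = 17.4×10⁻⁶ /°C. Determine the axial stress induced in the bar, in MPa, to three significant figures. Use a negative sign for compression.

-97.3 MPa

Free thermal expansion αLΔT = 17.4e-6 · 11500 · 33.1 = 6.623 mm.
The walls engage after the gap closes; constrained expansion = 6.623 − 1 = 5.623 mm.
The walls impose strain ε = −(5.623)/11500 = -4.8898e-04; σ = Eε = 199000 · -4.8898e-04 = -97.31 MPa.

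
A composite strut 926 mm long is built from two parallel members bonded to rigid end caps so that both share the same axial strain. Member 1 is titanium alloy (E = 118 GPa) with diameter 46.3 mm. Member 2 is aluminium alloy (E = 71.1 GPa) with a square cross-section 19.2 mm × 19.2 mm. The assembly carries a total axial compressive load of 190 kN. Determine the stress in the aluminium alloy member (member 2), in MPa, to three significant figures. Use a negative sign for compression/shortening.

-60.1 MPa

A_1 = 1684 mm².
A_2 = 368.6 mm².
Equal strain + equilibrium ⇒ each member carries load in proportion to AE: A₁E₁ = 198700000 N, A₂E₂ = 26210000 N, ΣAE = 224900000 N.
σ₂ = P·E₂/ΣAE = -190000·71100/224900000 = -60.07 MPa.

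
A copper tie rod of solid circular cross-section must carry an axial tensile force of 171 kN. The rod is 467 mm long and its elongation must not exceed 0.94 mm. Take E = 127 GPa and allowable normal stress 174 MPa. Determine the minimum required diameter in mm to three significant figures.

Required area A ≥ P/σ_allow = 171000/174 = 982.8 mm².
For a solid circular section, d ≥ √(4A/π) = 35.37 mm.
Elongation limit: A ≥ PL/(Eδ_allow) = 171000·467/(127000·0.94) = 668.9 mm² ⇒ d ≥ 29.18 mm.
The stress limit governs.

35.4 mm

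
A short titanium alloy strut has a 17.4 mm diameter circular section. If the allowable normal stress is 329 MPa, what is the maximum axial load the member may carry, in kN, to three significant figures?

A = 237.8 mm².
P_max = σ_allow · A = 329 · 237.8 = 78230 N = 78.23 kN.

78.2 kN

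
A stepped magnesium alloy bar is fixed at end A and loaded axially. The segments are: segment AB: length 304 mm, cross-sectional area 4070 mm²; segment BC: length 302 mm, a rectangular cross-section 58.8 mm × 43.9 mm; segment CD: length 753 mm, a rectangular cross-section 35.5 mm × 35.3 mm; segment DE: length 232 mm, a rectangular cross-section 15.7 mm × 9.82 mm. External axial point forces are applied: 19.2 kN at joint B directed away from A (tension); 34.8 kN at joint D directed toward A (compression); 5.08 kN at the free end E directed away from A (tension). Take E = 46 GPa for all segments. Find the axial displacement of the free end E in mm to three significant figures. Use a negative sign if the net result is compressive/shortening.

Internal axial forces (sectioning from the free end, tension +): N_DE = 5.08 kN, N_CD = -29.72 kN, N_BC = -29.72 kN, N_AB = -10.52 kN.
A_BC = 2581 mm².
A_CD = 1253 mm².
A_DE = 154.2 mm².
δ_AB = -10520·304/(4070·46000) = -0.01708 mm
δ_BC = -29720·302/(2581·46000) = -0.07559 mm
δ_CD = -29720·753/(1253·46000) = -0.3882 mm
δ_DE = 5080·232/(154.2·46000) = 0.1662 mm
δ = Σδ_i = -0.3147 mm.

-0.315 mm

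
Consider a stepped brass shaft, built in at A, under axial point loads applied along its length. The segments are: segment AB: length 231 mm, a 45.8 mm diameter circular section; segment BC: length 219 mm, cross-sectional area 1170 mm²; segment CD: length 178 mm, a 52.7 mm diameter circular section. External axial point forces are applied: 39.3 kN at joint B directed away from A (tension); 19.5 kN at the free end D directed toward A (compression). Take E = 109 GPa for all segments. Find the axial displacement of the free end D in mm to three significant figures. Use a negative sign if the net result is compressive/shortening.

Internal axial forces (sectioning from the free end, tension +): N_CD = -19.5 kN, N_BC = -19.5 kN, N_AB = 19.8 kN.
A_AB = 1647 mm².
A_CD = 2181 mm².
δ_AB = 19800·231/(1647·109000) = 0.02547 mm
δ_BC = -19500·219/(1170·109000) = -0.03349 mm
δ_CD = -19500·178/(2181·109000) = -0.0146 mm
δ = Σδ_i = -0.02261 mm.

-0.0226 mm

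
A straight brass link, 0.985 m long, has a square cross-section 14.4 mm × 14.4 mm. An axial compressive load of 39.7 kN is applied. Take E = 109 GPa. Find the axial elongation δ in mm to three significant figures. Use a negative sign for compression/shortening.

-1.73 mm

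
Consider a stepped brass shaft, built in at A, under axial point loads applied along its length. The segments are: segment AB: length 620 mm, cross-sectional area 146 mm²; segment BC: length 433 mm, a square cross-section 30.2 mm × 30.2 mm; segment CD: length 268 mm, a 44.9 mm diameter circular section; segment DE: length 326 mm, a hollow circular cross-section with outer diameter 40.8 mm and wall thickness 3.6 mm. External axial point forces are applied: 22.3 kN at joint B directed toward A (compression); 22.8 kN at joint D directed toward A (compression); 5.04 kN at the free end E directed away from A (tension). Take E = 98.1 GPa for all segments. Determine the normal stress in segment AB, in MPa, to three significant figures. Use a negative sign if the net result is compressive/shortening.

Internal axial forces (sectioning from the free end, tension +): N_DE = 5.04 kN, N_CD = -17.76 kN, N_BC = -17.76 kN, N_AB = -40.06 kN.
σ_AB = N_AB/A_AB = -40060/146 = -274.4 MPa.

-274 MPa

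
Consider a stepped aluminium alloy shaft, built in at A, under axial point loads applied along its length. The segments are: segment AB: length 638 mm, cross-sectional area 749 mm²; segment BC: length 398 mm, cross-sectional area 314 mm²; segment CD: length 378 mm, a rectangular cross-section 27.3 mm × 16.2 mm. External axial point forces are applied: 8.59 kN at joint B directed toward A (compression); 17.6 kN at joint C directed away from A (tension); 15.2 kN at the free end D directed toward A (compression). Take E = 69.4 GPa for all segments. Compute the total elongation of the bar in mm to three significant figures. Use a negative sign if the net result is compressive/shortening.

Internal axial forces (sectioning from the free end, tension +): N_CD = -15.2 kN, N_BC = 2.4 kN, N_AB = -6.19 kN.
A_CD = 442.3 mm².
δ_AB = -6190·638/(749·69400) = -0.07597 mm
δ_BC = 2400·398/(314·69400) = 0.04383 mm
δ_CD = -15200·378/(442.3·69400) = -0.1872 mm
δ = Σδ_i = -0.2193 mm.

-0.219 mm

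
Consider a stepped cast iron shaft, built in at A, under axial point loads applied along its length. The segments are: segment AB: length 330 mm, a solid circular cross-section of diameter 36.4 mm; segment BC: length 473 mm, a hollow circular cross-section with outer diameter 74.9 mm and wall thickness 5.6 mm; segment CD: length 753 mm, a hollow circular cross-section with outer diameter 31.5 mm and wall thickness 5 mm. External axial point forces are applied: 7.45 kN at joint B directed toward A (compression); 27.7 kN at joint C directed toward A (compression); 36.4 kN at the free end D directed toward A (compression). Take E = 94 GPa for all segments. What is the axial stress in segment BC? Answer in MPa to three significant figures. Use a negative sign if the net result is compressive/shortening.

Internal axial forces (sectioning from the free end, tension +): N_CD = -36.4 kN, N_BC = -64.1 kN, N_AB = -71.55 kN.
A_BC = 1219 mm².
σ_BC = N_BC/A_BC = -64100/1219 = -52.58 MPa.

-52.6 MPa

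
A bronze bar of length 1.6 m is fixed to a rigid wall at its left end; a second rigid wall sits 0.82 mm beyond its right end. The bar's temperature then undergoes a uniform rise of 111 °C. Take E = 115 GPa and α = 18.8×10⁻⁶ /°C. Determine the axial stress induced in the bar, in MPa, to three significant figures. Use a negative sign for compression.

-181 MPa

Free thermal expansion αLΔT = 18.8e-6 · 1600 · 111 = 3.339 mm.
The walls engage after the gap closes; constrained expansion = 3.339 − 0.82 = 2.519 mm.
The walls impose strain ε = −(2.519)/1600 = -1.5743e-03; σ = Eε = 115000 · -1.5743e-03 = -181 MPa.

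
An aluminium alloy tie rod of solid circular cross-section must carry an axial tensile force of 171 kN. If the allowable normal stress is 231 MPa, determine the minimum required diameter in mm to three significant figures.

Required area A ≥ P/σ_allow = 171000/231 = 740.3 mm².
For a solid circular section, d ≥ √(4A/π) = 30.7 mm.

30.7 mm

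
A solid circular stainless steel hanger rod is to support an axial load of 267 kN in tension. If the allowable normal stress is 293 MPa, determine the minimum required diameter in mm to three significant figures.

Required area A ≥ P/σ_allow = 267000/293 = 911.3 mm².
For a solid circular section, d ≥ √(4A/π) = 34.06 mm.

34.1 mm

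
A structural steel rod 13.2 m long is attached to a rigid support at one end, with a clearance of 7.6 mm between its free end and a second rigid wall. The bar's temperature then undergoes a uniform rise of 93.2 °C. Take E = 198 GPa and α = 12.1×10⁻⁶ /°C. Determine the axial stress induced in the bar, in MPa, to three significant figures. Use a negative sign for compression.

-109 MPa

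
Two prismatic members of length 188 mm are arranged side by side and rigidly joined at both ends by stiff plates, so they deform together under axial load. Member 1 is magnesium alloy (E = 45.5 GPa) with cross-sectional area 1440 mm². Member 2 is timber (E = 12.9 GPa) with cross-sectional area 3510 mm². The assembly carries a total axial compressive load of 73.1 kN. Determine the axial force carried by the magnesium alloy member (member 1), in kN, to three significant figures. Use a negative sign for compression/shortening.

-43.2 kN

Equal strain + equilibrium ⇒ each member carries load in proportion to AE: A₁E₁ = 65520000 N, A₂E₂ = 45280000 N, ΣAE = 110800000 N.
F₁ = P·A₁E₁/ΣAE = -73100·65520000/110800000 = -43230 N.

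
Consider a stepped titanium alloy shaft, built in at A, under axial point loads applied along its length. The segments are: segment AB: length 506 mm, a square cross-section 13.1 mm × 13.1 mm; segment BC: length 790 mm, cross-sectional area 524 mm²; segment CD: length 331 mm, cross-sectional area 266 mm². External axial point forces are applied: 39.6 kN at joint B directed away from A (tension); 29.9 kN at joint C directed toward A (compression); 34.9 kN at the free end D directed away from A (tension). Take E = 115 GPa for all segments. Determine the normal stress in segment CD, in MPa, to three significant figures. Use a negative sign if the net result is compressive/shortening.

131 MPa

Internal axial forces (sectioning from the free end, tension +): N_CD = 34.9 kN, N_BC = 5 kN, N_AB = 44.6 kN.
σ_CD = N_CD/A_CD = 34900/266 = 131.2 MPa.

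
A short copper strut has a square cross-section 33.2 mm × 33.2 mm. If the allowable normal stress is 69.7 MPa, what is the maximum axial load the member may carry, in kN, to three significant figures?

A = 1102 mm².
P_max = σ_allow · A = 69.7 · 1102 = 76830 N = 76.83 kN.

76.8 kN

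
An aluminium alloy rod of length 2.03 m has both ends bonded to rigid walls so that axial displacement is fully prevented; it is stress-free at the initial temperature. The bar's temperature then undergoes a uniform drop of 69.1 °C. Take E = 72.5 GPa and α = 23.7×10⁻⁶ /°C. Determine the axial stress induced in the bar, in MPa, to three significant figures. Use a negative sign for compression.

Free thermal expansion αLΔT = 23.7e-6 · 2030 · -69.1 = -3.324 mm.
The walls impose strain ε = −(-3.324)/2030 = 1.6377e-03; σ = Eε = 72500 · 1.6377e-03 = 118.7 MPa.

119 MPa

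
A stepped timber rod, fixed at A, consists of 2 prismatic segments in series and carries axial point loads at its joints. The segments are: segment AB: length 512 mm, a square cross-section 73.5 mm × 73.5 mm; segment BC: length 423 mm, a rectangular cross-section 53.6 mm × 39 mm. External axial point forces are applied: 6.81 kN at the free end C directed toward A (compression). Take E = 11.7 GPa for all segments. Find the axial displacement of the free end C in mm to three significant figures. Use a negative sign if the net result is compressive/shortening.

-0.173 mm

Internal axial forces (sectioning from the free end, tension +): N_BC = -6.81 kN, N_AB = -6.81 kN.
A_AB = 5402 mm².
A_BC = 2090 mm².
δ_AB = -6810·512/(5402·11700) = -0.05516 mm
δ_BC = -6810·423/(2090·11700) = -0.1178 mm
δ = Σδ_i = -0.1729 mm.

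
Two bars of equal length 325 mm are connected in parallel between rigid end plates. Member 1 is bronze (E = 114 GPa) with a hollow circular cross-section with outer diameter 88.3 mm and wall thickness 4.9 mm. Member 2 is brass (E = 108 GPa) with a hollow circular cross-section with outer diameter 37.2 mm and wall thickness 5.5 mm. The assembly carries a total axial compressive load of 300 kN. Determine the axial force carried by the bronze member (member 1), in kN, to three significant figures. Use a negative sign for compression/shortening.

A_1 = 1284 mm².
A_2 = 547.7 mm².
Equal strain + equilibrium ⇒ each member carries load in proportion to AE: A₁E₁ = 146400000 N, A₂E₂ = 59160000 N, ΣAE = 205500000 N.
F₁ = P·A₁E₁/ΣAE = -300000·146400000/205500000 = -213600 N.

-214 kN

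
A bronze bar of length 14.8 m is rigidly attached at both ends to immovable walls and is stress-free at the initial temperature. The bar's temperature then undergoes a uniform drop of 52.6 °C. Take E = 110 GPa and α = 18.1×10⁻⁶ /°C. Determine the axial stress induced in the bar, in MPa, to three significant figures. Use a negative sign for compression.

105 MPa

Free thermal expansion αLΔT = 18.1e-6 · 14800 · -52.6 = -14.09 mm.
The walls impose strain ε = −(-14.09)/14800 = 9.5206e-04; σ = Eε = 110000 · 9.5206e-04 = 104.7 MPa.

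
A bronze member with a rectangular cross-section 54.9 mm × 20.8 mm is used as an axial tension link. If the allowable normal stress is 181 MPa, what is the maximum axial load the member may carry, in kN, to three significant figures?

A = 1142 mm².
P_max = σ_allow · A = 181 · 1142 = 206700 N = 206.7 kN.

207 kN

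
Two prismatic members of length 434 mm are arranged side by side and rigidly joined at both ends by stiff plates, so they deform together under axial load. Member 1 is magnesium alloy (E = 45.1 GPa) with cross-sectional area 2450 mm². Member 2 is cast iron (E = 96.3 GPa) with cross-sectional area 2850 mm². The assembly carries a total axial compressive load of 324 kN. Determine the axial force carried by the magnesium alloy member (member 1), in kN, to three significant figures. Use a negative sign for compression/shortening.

-93.0 kN

Equal strain + equilibrium ⇒ each member carries load in proportion to AE: A₁E₁ = 110500000 N, A₂E₂ = 274500000 N, ΣAE = 385000000 N.
F₁ = P·A₁E₁/ΣAE = -324000·110500000/385000000 = -93000 N.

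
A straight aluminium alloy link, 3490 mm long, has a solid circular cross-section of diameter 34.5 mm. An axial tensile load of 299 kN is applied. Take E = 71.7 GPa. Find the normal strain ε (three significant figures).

A = 934.8 mm².
σ = N/A = 319.8 MPa; ε = σ/E = 319.8/71700 = 4.461e-03.

0.00446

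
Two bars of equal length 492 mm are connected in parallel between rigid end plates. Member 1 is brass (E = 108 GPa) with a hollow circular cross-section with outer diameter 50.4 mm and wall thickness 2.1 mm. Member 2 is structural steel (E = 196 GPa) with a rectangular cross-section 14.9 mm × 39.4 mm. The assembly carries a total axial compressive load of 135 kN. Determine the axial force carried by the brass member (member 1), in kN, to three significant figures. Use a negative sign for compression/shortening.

A_1 = 318.7 mm².
A_2 = 587.1 mm².
Equal strain + equilibrium ⇒ each member carries load in proportion to AE: A₁E₁ = 34410000 N, A₂E₂ = 115100000 N, ΣAE = 149500000 N.
F₁ = P·A₁E₁/ΣAE = -135000·34410000/149500000 = -31080 N.

-31.1 kN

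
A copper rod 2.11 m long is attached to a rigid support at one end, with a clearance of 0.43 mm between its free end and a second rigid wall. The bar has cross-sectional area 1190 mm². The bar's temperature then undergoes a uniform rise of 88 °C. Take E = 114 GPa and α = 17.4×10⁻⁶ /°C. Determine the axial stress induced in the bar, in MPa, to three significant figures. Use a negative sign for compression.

Free thermal expansion αLΔT = 17.4e-6 · 2110 · 88 = 3.231 mm.
The walls engage after the gap closes; constrained expansion = 3.231 − 0.43 = 2.801 mm.
The walls impose strain ε = −(2.801)/2110 = -1.3274e-03; σ = Eε = 114000 · -1.3274e-03 = -151.3 MPa.

-151 MPa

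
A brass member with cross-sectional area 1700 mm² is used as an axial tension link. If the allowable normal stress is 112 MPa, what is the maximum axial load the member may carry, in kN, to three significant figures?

190 kN

P_max = σ_allow · A = 112 · 1700 = 190400 N = 190.4 kN.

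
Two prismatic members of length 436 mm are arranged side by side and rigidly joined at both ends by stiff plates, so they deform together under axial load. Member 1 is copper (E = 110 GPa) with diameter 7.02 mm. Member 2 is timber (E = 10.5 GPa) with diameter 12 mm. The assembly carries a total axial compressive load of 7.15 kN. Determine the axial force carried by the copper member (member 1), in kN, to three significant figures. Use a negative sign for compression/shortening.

A_1 = 38.7 mm².
A_2 = 113.1 mm².
Equal strain + equilibrium ⇒ each member carries load in proportion to AE: A₁E₁ = 4258000 N, A₂E₂ = 1188000 N, ΣAE = 5445000 N.
F₁ = P·A₁E₁/ΣAE = -7150·4258000/5445000 = -5591 N.

-5.59 kN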